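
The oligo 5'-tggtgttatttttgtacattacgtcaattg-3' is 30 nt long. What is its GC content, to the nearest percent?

30%

T=15, G=6, A=6, C=3
G+C = 6 + 3 = 9 out of 30 bases
%GC = 9/30 × 100 = 30% ≈ 30%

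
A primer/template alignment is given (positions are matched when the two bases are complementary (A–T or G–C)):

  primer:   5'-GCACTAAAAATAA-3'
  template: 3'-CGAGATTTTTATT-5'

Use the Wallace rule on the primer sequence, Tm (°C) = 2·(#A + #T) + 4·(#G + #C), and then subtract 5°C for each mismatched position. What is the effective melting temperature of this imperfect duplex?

27°C

Primer base counts: A=8, T=2, G=1, C=2 → A+T=10, G+C=3
Perfect-match Tm = 2(10) + 4(3) = 20 + 12 = 32°C
Mismatches (positions where the bases are not complementary): 1 (at position 3)
Effective Tm = 32 − 1×5 = 32 − 5 = 27°C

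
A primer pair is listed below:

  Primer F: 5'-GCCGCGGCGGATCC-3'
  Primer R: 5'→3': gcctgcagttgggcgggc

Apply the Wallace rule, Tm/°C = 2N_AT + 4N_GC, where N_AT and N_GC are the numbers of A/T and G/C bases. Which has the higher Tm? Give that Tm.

Primer F: A+T=2, G+C=12 → Tm = 2(2)+4(12) = 52°C
Primer R: A+T=4, G+C=14 → Tm = 2(4)+4(14) = 64°C
52°C vs 64°C → primer R is higher.

Primer R, 64°C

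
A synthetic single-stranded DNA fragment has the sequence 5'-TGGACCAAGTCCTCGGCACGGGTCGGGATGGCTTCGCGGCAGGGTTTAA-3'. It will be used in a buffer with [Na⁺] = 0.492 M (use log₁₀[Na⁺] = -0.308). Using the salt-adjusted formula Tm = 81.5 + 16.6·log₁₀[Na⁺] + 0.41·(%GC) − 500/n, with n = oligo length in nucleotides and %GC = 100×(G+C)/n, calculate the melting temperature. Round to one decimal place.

Length n = 49. Base counts: A=8, T=10, G=19, C=12
G+C = 31, so %GC = 31/49 × 100 = 63.265%
Salt term: 16.6 × (-0.308) = -5.113
GC term: 0.41 × 63.265 = 25.939; length term: −500/49 = −10.204
Tm = 81.5 + (-5.113) + 25.939 − 10.204 = 92.122 → 92.1°C

92.1°C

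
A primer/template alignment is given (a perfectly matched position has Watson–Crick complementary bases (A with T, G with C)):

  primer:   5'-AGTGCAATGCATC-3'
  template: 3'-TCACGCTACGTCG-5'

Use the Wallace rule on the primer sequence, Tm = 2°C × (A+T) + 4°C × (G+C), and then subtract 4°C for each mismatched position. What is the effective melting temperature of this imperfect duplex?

Primer base counts: A=4, T=3, G=3, C=3 → A+T=7, G+C=6
Perfect-match Tm = 2(7) + 4(6) = 14 + 24 = 38°C
Mismatches (positions where the bases are not complementary): 2 (at positions 6, 12)
Effective Tm = 38 − 2×4 = 38 − 8 = 30°C

30°C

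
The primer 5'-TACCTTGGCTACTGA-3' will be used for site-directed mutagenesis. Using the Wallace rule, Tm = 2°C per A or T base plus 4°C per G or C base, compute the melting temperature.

44°C

Base counts: C=4, T=5, A=3, G=3
A+T = 8, G+C = 7
Tm = 2(8) + 4(7) = 16 + 28 = 44°C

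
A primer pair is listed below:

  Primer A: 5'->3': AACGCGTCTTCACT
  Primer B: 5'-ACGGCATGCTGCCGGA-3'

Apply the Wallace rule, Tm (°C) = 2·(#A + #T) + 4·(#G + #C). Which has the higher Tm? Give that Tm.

Primer A: A+T=7, G+C=7 → Tm = 2(7)+4(7) = 42°C
Primer B: A+T=5, G+C=11 → Tm = 2(5)+4(11) = 54°C
42°C vs 54°C → primer B is higher.

Primer B, 54°C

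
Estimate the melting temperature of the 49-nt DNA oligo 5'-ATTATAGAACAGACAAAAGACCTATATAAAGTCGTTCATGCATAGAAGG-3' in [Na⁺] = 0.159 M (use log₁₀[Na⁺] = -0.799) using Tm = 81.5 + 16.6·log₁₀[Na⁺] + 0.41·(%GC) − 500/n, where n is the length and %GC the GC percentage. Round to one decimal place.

Length n = 49. Scanning the sequence gives G=9, C=7, T=11, A=22.
G+C = 16, so %GC = 16/49 × 100 = 32.653%
Salt term: 16.6 × (-0.799) = -13.263
GC term: 0.41 × 32.653 = 13.388; length term: −500/49 = −10.204
Tm = 81.5 + (-13.263) + 13.388 − 10.204 = 71.421 → 71.4°C

71.4°C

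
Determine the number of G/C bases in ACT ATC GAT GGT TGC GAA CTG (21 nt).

10

Scanning the sequence gives A=5, T=6, C=4, G=6.
G+C = 6 + 4 = 10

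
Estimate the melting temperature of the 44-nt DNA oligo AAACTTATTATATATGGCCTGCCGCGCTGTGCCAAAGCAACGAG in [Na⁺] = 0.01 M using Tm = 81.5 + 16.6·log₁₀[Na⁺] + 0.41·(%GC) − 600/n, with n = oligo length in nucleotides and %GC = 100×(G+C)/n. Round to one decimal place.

Length n = 44. Counting bases: A=13, C=11, T=10, G=10
G+C = 21, so %GC = 21/44 × 100 = 47.727%
Salt term: 16.6 × (-2) = -33.2
GC term: 0.41 × 47.727 = 19.568; length term: −600/44 = −13.636
Tm = 81.5 + (-33.2) + 19.568 − 13.636 = 54.232 → 54.2°C

54.2°C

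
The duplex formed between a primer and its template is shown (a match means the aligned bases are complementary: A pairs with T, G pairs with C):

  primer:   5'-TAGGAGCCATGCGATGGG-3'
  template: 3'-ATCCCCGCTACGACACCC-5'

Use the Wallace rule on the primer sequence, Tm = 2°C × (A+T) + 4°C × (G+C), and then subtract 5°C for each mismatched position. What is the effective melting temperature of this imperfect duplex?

38°C

Primer base counts: A=4, T=3, G=8, C=3 → A+T=7, G+C=11
Perfect-match Tm = 2(7) + 4(11) = 14 + 44 = 58°C
Mismatches (positions where the bases are not complementary): 4 (at positions 5, 8, 13, 14)
Effective Tm = 58 − 4×5 = 58 − 20 = 38°C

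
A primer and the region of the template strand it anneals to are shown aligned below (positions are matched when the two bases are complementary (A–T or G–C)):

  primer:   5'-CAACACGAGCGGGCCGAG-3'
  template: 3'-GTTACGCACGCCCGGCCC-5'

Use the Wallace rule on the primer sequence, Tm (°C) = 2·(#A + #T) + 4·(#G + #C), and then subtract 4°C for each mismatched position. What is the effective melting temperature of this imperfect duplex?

Primer base counts: A=5, T=0, G=7, C=6 → A+T=5, G+C=13
Perfect-match Tm = 2(5) + 4(13) = 10 + 52 = 62°C
Mismatches (positions where the bases are not complementary): 4 (at positions 4, 5, 8, 17)
Effective Tm = 62 − 4×4 = 62 − 16 = 46°C

46°C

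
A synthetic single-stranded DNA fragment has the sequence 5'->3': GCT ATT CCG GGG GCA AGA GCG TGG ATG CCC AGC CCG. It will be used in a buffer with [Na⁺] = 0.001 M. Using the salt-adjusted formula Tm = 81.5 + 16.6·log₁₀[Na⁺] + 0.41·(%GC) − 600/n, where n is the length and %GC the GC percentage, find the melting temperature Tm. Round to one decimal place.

43.5°C

Length n = 36. Scanning the sequence gives C=11, T=5, G=14, A=6.
G+C = 25, so %GC = 25/36 × 100 = 69.444%
Salt term: 16.6 × (-3) = -49.8
GC term: 0.41 × 69.444 = 28.472; length term: −600/36 = −16.667
Tm = 81.5 + (-49.8) + 28.472 − 16.667 = 43.505 → 43.5°C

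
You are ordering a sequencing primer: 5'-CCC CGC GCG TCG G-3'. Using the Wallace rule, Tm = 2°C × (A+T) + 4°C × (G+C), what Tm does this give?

50°C

Base counts: C=7, G=5, T=1, A=0
AT pairs contribute 1, GC pairs contribute 12.
Tm = 4·12 + 2·1 = 48 + 2 = 50°C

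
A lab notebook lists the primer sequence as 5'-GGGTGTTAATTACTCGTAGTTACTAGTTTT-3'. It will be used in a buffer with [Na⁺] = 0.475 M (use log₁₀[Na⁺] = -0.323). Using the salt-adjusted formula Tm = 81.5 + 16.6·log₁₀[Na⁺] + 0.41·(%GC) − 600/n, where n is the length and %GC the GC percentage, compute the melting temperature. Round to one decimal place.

Length n = 30. Base counts: G=7, T=14, A=6, C=3
G+C = 10, so %GC = 10/30 × 100 = 33.333%
Salt term: 16.6 × (-0.323) = -5.362
GC term: 0.41 × 33.333 = 13.667; length term: −600/30 = −20
Tm = 81.5 + (-5.362) + 13.667 − 20 = 69.805 → 69.8°C

69.8°C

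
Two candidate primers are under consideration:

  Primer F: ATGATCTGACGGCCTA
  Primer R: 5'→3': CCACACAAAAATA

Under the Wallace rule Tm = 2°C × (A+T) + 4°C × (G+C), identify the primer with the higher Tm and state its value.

Primer F, 48°C

Primer F: A+T=8, G+C=8 → Tm = 2(8)+4(8) = 48°C
Primer R: A+T=9, G+C=4 → Tm = 2(9)+4(4) = 34°C
48°C vs 34°C → primer F is higher.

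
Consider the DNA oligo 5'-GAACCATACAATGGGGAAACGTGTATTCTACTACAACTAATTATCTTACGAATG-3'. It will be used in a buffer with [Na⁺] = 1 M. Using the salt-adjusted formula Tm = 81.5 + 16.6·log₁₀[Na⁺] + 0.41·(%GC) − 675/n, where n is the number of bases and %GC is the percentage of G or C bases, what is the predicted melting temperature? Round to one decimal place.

83.4°C

Length n = 54. G=9, C=10, A=20, T=15
G+C = 19, so %GC = 19/54 × 100 = 35.185%
Salt term: 16.6 × (0) = 0
GC term: 0.41 × 35.185 = 14.426; length term: −675/54 = −12.5
Tm = 81.5 + (0) + 14.426 − 12.5 = 83.426 → 83.4°C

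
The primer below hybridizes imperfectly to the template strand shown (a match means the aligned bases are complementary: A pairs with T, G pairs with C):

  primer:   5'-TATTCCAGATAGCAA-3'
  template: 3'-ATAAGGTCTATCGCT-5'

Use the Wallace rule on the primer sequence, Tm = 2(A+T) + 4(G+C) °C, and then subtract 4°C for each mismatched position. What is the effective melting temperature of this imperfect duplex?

Primer base counts: A=6, T=4, G=2, C=3 → A+T=10, G+C=5
Perfect-match Tm = 2(10) + 4(5) = 20 + 20 = 40°C
Mismatches (positions where the bases are not complementary): 1 (at position 14)
Effective Tm = 40 − 1×4 = 40 − 4 = 36°C

36°C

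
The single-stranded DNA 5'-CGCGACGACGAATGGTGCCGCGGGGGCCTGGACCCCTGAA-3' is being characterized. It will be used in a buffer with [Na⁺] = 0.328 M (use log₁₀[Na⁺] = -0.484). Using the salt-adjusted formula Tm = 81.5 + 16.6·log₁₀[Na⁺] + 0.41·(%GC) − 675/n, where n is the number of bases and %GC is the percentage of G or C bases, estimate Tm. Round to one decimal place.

Length n = 40. Scanning the sequence gives A=7, C=13, T=4, G=16.
G+C = 29, so %GC = 29/40 × 100 = 72.5%
Salt term: 16.6 × (-0.484) = -8.034
GC term: 0.41 × 72.5 = 29.725; length term: −675/40 = −16.875
Tm = 81.5 + (-8.034) + 29.725 − 16.875 = 86.316 → 86.3°C

86.3°C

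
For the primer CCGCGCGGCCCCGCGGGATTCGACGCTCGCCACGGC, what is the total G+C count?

Base counts: G=13, T=3, A=3, C=17
Total G or C: 13 + 17 = 30

30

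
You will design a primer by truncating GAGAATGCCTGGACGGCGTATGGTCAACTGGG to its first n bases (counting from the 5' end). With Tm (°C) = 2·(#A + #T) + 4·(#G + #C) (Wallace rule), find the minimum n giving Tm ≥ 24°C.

First 7 bases: GAGAATG → Tm = 20°C (< 24°C)
First 8 bases: GAGAATGC → Tm = 24°C (≥ 24°C)
Since every base adds ≥2°C, Tm only increases with n, so the threshold is first crossed at n = 8.

n = 8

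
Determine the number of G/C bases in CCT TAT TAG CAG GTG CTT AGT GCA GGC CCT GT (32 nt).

17

Counting bases: A=5, T=10, C=8, G=9
G+C = 9 + 8 = 17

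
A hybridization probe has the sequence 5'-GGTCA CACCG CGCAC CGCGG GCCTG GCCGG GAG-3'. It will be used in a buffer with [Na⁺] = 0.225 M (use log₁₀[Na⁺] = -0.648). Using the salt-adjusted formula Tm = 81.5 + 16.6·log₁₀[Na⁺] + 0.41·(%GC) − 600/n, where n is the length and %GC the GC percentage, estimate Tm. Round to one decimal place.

86.1°C

Length n = 33. Scanning the sequence gives C=13, G=14, A=4, T=2.
G+C = 27, so %GC = 27/33 × 100 = 81.818%
Salt term: 16.6 × (-0.648) = -10.757
GC term: 0.41 × 81.818 = 33.545; length term: −600/33 = −18.182
Tm = 81.5 + (-10.757) + 33.545 − 18.182 = 86.106 → 86.1°C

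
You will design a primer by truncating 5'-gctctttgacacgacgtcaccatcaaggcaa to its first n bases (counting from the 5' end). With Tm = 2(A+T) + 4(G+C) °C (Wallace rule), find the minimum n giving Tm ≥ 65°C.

First 20 bases: GCTCTTTGACACGACGTCAC → Tm = 62°C (< 65°C)
First 21 bases: GCTCTTTGACACGACGTCACC → Tm = 66°C (≥ 65°C)
Each additional base adds 2°C (A/T) or 4°C (G/C), so Tm is non-decreasing in n; n = 21 is the first length to reach 65°C.

n = 21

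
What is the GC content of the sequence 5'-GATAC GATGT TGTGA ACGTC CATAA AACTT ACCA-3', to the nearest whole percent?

Counting bases: T=9, G=6, A=12, C=7
G+C = 6 + 7 = 13 out of 34 bases
%GC = 13/34 × 100 = 38.24% ≈ 38%

38%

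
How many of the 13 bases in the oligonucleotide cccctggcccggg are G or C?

12

Scanning the sequence gives G=5, C=7, T=1, A=0.
G+C = 5 + 7 = 12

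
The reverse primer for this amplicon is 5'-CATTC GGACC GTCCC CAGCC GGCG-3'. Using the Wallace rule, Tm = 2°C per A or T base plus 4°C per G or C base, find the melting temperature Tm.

Base counts: A=3, C=11, G=7, T=3
AT pairs contribute 6, GC pairs contribute 18.
Tm = 4·18 + 2·6 = 72 + 12 = 84°C

84°C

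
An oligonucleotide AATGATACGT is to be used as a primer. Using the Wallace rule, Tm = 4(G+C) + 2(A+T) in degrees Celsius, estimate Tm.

26°C

Counting bases: C=1, G=2, T=3, A=4
So N_AT = 7 and N_GC = 3.
Tm = 2×7 + 4×3 = 26°C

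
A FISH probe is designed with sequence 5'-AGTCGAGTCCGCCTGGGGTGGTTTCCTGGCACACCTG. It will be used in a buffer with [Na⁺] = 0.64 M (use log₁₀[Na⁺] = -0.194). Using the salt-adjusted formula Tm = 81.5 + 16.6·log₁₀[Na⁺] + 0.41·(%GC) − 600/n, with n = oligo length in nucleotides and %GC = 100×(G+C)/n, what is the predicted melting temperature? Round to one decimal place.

88.7°C

Length n = 37. G=13, A=4, C=11, T=9
G+C = 24, so %GC = 24/37 × 100 = 64.865%
Salt term: 16.6 × (-0.194) = -3.22
GC term: 0.41 × 64.865 = 26.595; length term: −600/37 = −16.216
Tm = 81.5 + (-3.22) + 26.595 − 16.216 = 88.659 → 88.7°C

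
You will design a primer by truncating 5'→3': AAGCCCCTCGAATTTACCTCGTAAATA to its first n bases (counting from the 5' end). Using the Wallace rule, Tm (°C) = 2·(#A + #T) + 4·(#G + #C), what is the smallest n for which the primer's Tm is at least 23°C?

n = 7

First 6 bases: AAGCCC → Tm = 20°C (< 23°C)
First 7 bases: AAGCCCC → Tm = 24°C (≥ 23°C)
Each additional base adds 2°C (A/T) or 4°C (G/C), so Tm is non-decreasing in n; n = 7 is the first length to reach 23°C.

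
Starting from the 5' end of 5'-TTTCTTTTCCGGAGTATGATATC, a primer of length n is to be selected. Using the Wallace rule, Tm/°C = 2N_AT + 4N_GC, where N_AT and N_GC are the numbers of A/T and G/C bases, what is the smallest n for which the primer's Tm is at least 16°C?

n = 7

First 6 bases: TTTCTT → Tm = 14°C (< 16°C)
First 7 bases: TTTCTTT → Tm = 16°C (≥ 16°C)
Each additional base adds 2°C (A/T) or 4°C (G/C), so Tm is non-decreasing in n; n = 7 is the first length to reach 16°C.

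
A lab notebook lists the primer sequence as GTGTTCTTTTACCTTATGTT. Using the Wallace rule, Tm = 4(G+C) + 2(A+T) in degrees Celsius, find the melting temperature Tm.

Scanning the sequence gives C=3, T=12, A=2, G=3.
A+T = 14, G+C = 6
Tm = 2×14 + 4×6 = 52°C

52°C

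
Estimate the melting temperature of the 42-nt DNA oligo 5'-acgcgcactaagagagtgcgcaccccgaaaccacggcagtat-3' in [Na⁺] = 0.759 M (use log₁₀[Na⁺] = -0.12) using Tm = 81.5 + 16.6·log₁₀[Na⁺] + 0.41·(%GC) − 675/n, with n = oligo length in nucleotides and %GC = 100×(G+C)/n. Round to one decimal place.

Length n = 42. Scanning the sequence gives G=11, C=14, A=13, T=4.
G+C = 25, so %GC = 25/42 × 100 = 59.524%
Salt term: 16.6 × (-0.12) = -1.992
GC term: 0.41 × 59.524 = 24.405; length term: −675/42 = −16.071
Tm = 81.5 + (-1.992) + 24.405 − 16.071 = 87.842 → 87.8°C

87.8°C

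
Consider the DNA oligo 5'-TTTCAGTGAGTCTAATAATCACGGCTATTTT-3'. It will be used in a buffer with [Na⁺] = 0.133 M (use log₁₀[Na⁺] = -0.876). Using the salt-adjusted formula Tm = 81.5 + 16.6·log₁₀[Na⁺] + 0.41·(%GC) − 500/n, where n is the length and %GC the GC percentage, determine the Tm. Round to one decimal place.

64.1°C

Length n = 31. Counting bases: A=8, C=5, G=5, T=13
G+C = 10, so %GC = 10/31 × 100 = 32.258%
Salt term: 16.6 × (-0.876) = -14.542
GC term: 0.41 × 32.258 = 13.226; length term: −500/31 = −16.129
Tm = 81.5 + (-14.542) + 13.226 − 16.129 = 64.055 → 64.1°C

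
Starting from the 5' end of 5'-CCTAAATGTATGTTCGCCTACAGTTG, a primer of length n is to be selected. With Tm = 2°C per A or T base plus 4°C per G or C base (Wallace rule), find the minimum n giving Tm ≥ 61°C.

n = 22

First 21 bases: CCTAAATGTATGTTCGCCTAC → Tm = 60°C (< 61°C)
First 22 bases: CCTAAATGTATGTTCGCCTACA → Tm = 62°C (≥ 61°C)
Since every base adds ≥2°C, Tm only increases with n, so the threshold is first crossed at n = 22.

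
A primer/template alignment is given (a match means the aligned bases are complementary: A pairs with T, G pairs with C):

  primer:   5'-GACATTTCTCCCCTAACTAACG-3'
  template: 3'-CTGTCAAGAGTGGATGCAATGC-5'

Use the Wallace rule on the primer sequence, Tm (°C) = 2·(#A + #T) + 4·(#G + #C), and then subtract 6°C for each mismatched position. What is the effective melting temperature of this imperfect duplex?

34°C

Primer base counts: A=6, T=6, G=2, C=8 → A+T=12, G+C=10
Perfect-match Tm = 2(12) + 4(10) = 24 + 40 = 64°C
Mismatches (positions where the bases are not complementary): 5 (at positions 5, 11, 16, 17, 19)
Effective Tm = 64 − 5×6 = 64 − 30 = 34°C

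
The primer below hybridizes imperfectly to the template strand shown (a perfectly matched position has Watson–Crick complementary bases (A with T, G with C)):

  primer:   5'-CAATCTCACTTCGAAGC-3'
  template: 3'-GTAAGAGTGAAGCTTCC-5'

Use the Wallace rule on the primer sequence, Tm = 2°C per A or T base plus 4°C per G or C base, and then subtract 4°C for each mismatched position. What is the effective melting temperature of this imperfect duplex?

42°C

Primer base counts: A=5, T=4, G=2, C=6 → A+T=9, G+C=8
Perfect-match Tm = 2(9) + 4(8) = 18 + 32 = 50°C
Mismatches (positions where the bases are not complementary): 2 (at positions 3, 17)
Effective Tm = 50 − 2×4 = 50 − 8 = 42°C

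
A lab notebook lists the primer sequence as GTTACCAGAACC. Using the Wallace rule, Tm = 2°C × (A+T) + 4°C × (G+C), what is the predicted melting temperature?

Base counts: G=2, T=2, C=4, A=4
So N_AT = 6 and N_GC = 6.
Tm = 4·6 + 2·6 = 24 + 12 = 36°C

36°C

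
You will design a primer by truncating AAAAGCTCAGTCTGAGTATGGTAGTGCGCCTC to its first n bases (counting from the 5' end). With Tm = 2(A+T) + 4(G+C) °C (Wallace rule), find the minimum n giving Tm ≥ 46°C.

n = 16

First 15 bases: AAAAGCTCAGTCTGA → Tm = 42°C (< 46°C)
First 16 bases: AAAAGCTCAGTCTGAG → Tm = 46°C (≥ 46°C)
Each additional base adds 2°C (A/T) or 4°C (G/C), so Tm is non-decreasing in n; n = 16 is the first length to reach 46°C.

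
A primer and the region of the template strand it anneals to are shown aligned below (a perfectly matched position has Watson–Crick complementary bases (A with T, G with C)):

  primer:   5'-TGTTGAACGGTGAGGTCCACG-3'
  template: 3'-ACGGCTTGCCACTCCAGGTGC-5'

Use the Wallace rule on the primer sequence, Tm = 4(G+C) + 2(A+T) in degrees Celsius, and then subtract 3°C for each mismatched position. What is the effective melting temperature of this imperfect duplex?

60°C

Primer base counts: A=4, T=5, G=8, C=4 → A+T=9, G+C=12
Perfect-match Tm = 2(9) + 4(12) = 18 + 48 = 66°C
Mismatches (positions where the bases are not complementary): 2 (at positions 3, 4)
Effective Tm = 66 − 2×3 = 66 − 6 = 60°C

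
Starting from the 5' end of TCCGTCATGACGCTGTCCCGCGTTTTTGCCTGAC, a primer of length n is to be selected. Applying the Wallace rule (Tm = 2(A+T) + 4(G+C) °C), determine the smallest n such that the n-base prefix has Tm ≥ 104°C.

n = 33

First 32 bases: TCCGTCATGACGCTGTCCCGCGTTTTTGCCTG → Tm = 102°C (< 104°C)
First 33 bases: TCCGTCATGACGCTGTCCCGCGTTTTTGCCTGA → Tm = 104°C (≥ 104°C)
Each additional base adds 2°C (A/T) or 4°C (G/C), so Tm is non-decreasing in n; n = 33 is the first length to reach 104°C.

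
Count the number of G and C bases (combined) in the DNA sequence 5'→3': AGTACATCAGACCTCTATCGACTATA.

10

A=9, G=3, C=7, T=7
G+C = 3 + 7 = 10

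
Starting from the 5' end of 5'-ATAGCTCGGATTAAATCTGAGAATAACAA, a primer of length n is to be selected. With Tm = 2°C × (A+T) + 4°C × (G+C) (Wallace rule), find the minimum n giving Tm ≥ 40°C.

First 14 bases: ATAGCTCGGATTAA → Tm = 38°C (< 40°C)
First 15 bases: ATAGCTCGGATTAAA → Tm = 40°C (≥ 40°C)
Each additional base adds 2°C (A/T) or 4°C (G/C), so Tm is non-decreasing in n; n = 15 is the first length to reach 40°C.

n = 15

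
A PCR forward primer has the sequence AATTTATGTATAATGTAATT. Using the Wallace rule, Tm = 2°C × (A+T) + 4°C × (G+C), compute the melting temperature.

44°C

Scanning the sequence gives T=10, C=0, G=2, A=8.
A+T = 18, G+C = 2
Tm = 4·2 + 2·18 = 8 + 36 = 44°C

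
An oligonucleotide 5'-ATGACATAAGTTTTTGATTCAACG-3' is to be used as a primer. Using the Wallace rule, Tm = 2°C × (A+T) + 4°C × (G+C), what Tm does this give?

62°C

G=4, A=8, T=9, C=3
AT pairs contribute 17, GC pairs contribute 7.
Tm = 4·7 + 2·17 = 28 + 34 = 62°C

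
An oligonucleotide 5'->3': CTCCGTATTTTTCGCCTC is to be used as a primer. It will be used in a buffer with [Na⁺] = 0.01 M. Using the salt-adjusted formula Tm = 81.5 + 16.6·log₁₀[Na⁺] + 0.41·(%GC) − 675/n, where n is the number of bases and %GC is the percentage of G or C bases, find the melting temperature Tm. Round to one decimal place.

Length n = 18. C=7, A=1, G=2, T=8
G+C = 9, so %GC = 9/18 × 100 = 50%
Salt term: 16.6 × (-2) = -33.2
GC term: 0.41 × 50 = 20.5; length term: −675/18 = −37.5
Tm = 81.5 + (-33.2) + 20.5 − 37.5 = 31.3 → 31.3°C

31.3°C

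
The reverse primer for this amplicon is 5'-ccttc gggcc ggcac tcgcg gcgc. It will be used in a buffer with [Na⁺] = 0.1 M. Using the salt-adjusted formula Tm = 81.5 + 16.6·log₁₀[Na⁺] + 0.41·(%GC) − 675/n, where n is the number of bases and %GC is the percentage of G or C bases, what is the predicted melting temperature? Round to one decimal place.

Length n = 24. Scanning the sequence gives T=3, C=11, G=9, A=1.
G+C = 20, so %GC = 20/24 × 100 = 83.333%
Salt term: 16.6 × (-1) = -16.6
GC term: 0.41 × 83.333 = 34.167; length term: −675/24 = −28.125
Tm = 81.5 + (-16.6) + 34.167 − 28.125 = 70.942 → 70.9°C

70.9°C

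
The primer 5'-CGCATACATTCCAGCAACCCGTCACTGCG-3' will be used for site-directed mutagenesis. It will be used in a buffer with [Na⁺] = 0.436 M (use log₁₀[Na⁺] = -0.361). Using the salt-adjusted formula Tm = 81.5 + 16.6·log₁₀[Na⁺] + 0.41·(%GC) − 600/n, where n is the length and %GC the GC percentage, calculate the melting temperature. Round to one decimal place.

Length n = 29. Scanning the sequence gives A=7, C=12, T=5, G=5.
G+C = 17, so %GC = 17/29 × 100 = 58.621%
Salt term: 16.6 × (-0.361) = -5.993
GC term: 0.41 × 58.621 = 24.035; length term: −600/29 = −20.69
Tm = 81.5 + (-5.993) + 24.035 − 20.69 = 78.852 → 78.9°C

78.9°C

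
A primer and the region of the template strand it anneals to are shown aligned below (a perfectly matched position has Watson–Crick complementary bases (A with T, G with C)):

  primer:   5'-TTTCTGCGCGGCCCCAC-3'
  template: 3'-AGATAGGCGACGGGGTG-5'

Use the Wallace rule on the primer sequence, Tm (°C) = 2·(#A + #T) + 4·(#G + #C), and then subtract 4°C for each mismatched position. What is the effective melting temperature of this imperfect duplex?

42°C

Primer base counts: A=1, T=4, G=4, C=8 → A+T=5, G+C=12
Perfect-match Tm = 2(5) + 4(12) = 10 + 48 = 58°C
Mismatches (positions where the bases are not complementary): 4 (at positions 2, 4, 6, 10)
Effective Tm = 58 − 4×4 = 58 − 16 = 42°C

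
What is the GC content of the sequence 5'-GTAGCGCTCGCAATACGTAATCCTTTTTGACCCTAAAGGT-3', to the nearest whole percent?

45%

Scanning the sequence gives C=10, G=8, T=12, A=10.
G+C = 8 + 10 = 18 out of 40 bases
%GC = 18/40 × 100 = 45% ≈ 45%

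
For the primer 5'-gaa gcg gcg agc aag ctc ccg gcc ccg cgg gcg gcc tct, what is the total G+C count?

31

Base counts: G=15, A=5, C=16, T=3
G+C = 15 + 16 = 31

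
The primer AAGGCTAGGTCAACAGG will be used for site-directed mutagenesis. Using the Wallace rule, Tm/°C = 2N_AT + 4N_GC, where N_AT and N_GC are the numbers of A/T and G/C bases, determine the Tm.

T=2, A=6, C=3, G=6
So N_AT = 8 and N_GC = 9.
Tm = 2(8) + 4(9) = 16 + 36 = 52°C

52°C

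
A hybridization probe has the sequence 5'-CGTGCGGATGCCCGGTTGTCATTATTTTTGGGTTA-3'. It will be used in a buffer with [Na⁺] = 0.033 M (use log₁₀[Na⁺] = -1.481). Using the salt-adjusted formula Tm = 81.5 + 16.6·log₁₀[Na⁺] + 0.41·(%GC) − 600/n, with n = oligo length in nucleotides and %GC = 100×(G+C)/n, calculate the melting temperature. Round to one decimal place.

59.7°C

Length n = 35. T=14, A=4, C=6, G=11
G+C = 17, so %GC = 17/35 × 100 = 48.571%
Salt term: 16.6 × (-1.481) = -24.585
GC term: 0.41 × 48.571 = 19.914; length term: −600/35 = −17.143
Tm = 81.5 + (-24.585) + 19.914 − 17.143 = 59.686 → 59.7°C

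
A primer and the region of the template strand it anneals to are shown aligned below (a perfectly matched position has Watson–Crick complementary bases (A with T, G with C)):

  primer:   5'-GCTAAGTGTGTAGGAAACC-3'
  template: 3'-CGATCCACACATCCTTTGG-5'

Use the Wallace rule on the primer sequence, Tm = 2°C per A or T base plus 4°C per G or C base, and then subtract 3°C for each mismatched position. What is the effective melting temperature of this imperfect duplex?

53°C

Primer base counts: A=6, T=4, G=6, C=3 → A+T=10, G+C=9
Perfect-match Tm = 2(10) + 4(9) = 20 + 36 = 56°C
Mismatches (positions where the bases are not complementary): 1 (at position 5)
Effective Tm = 56 − 1×3 = 56 − 3 = 53°C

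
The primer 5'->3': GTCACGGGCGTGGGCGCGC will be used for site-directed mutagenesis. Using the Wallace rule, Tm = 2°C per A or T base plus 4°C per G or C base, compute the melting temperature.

Scanning the sequence gives G=10, T=2, C=6, A=1.
So N_AT = 3 and N_GC = 16.
Tm = 2×3 + 4×16 = 70°C

70°C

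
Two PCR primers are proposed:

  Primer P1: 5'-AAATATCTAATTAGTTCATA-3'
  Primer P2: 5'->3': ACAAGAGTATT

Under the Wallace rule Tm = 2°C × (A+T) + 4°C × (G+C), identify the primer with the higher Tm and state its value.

Primer P1, 46°C

Primer P1: A+T=17, G+C=3 → Tm = 2(17)+4(3) = 46°C
Primer P2: A+T=8, G+C=3 → Tm = 2(8)+4(3) = 28°C
46°C vs 28°C → primer P1 is higher.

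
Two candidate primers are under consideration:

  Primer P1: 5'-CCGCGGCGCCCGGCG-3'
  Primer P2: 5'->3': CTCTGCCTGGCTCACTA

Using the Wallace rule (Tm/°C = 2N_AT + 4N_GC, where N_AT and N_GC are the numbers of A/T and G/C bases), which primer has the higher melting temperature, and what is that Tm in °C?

Primer P1, 60°C

Primer P1: A+T=0, G+C=15 → Tm = 2(0)+4(15) = 60°C
Primer P2: A+T=7, G+C=10 → Tm = 2(7)+4(10) = 54°C
60°C vs 54°C → primer P1 is higher.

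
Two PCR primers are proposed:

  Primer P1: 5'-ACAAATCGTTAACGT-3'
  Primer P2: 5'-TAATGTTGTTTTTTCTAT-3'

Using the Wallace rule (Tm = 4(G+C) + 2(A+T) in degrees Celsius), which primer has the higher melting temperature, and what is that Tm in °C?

Primer P1: A+T=10, G+C=5 → Tm = 2(10)+4(5) = 40°C
Primer P2: A+T=15, G+C=3 → Tm = 2(15)+4(3) = 42°C
40°C vs 42°C → primer P2 is higher.

Primer P2, 42°C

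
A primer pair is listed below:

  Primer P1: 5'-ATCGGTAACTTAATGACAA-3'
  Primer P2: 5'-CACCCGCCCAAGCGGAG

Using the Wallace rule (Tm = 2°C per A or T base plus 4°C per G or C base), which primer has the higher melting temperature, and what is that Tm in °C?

Primer P1: A+T=13, G+C=6 → Tm = 2(13)+4(6) = 50°C
Primer P2: A+T=4, G+C=13 → Tm = 2(4)+4(13) = 60°C
50°C vs 60°C → primer P2 is higher.

Primer P2, 60°C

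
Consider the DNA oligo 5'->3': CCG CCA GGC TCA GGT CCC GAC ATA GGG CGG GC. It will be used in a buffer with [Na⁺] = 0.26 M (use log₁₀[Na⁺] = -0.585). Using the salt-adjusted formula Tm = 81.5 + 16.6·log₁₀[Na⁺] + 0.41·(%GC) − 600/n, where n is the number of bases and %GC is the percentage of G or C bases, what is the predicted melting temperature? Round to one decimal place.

Length n = 32. Scanning the sequence gives C=12, G=12, A=5, T=3.
G+C = 24, so %GC = 24/32 × 100 = 75%
Salt term: 16.6 × (-0.585) = -9.711
GC term: 0.41 × 75 = 30.75; length term: −600/32 = −18.75
Tm = 81.5 + (-9.711) + 30.75 − 18.75 = 83.789 → 83.8°C

83.8°C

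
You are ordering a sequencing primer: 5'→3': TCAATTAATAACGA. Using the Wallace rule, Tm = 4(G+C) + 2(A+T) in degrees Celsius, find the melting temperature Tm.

34°C

Counting bases: T=4, C=2, A=7, G=1
So N_AT = 11 and N_GC = 3.
Tm = 4·3 + 2·11 = 12 + 22 = 34°C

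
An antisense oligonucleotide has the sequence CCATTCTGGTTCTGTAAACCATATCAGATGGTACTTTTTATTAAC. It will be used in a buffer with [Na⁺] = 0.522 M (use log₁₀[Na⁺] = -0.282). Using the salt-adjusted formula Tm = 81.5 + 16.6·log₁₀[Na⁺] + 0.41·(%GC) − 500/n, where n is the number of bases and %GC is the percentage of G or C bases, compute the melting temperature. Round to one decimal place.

Length n = 45. A=12, T=18, C=9, G=6
G+C = 15, so %GC = 15/45 × 100 = 33.333%
Salt term: 16.6 × (-0.282) = -4.681
GC term: 0.41 × 33.333 = 13.667; length term: −500/45 = −11.111
Tm = 81.5 + (-4.681) + 13.667 − 11.111 = 79.375 → 79.4°C

79.4°C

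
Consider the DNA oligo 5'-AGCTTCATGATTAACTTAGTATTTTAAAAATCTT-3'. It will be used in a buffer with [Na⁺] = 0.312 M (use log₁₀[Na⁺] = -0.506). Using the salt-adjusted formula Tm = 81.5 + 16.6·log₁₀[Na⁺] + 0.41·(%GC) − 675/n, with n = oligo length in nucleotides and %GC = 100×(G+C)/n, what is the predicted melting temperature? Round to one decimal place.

61.7°C

Length n = 34. Base counts: A=12, T=15, G=3, C=4
G+C = 7, so %GC = 7/34 × 100 = 20.588%
Salt term: 16.6 × (-0.506) = -8.4
GC term: 0.41 × 20.588 = 8.441; length term: −675/34 = −19.853
Tm = 81.5 + (-8.4) + 8.441 − 19.853 = 61.688 → 61.7°C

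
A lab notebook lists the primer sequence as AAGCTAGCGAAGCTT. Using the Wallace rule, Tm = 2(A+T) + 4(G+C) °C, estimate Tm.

44°C

Base counts: C=3, T=3, A=5, G=4
A+T = 8, G+C = 7
Tm = 2×8 + 4×7 = 44°C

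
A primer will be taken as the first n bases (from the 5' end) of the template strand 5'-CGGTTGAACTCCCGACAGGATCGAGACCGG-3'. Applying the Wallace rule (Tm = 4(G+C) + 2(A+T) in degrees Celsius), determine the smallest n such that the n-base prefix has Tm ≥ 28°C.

First 8 bases: CGGTTGAA → Tm = 24°C (< 28°C)
First 9 bases: CGGTTGAAC → Tm = 28°C (≥ 28°C)
Each additional base adds 2°C (A/T) or 4°C (G/C), so Tm is non-decreasing in n; n = 9 is the first length to reach 28°C.

n = 9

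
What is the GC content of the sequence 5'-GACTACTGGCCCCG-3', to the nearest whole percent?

71%

A=2, T=2, C=6, G=4
G+C = 4 + 6 = 10 out of 14 bases
%GC = 10/14 × 100 = 71.43% ≈ 71%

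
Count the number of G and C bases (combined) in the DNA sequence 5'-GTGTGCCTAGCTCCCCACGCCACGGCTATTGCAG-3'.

A=5, T=7, C=13, G=9
G+C = 9 + 13 = 22

22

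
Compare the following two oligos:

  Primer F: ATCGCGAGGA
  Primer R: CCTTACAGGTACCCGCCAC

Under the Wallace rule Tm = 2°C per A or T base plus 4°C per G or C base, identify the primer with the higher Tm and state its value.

Primer R, 62°C

Primer F: A+T=4, G+C=6 → Tm = 2(4)+4(6) = 32°C
Primer R: A+T=7, G+C=12 → Tm = 2(7)+4(12) = 62°C
32°C vs 62°C → primer R is higher.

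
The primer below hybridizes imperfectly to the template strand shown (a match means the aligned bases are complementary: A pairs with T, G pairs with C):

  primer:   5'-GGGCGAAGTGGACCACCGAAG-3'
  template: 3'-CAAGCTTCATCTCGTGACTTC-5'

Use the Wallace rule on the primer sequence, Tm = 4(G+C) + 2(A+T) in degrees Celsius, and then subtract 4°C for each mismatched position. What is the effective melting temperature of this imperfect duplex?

Primer base counts: A=6, T=1, G=9, C=5 → A+T=7, G+C=14
Perfect-match Tm = 2(7) + 4(14) = 14 + 56 = 70°C
Mismatches (positions where the bases are not complementary): 5 (at positions 2, 3, 10, 13, 17)
Effective Tm = 70 − 5×4 = 70 − 20 = 50°C

50°C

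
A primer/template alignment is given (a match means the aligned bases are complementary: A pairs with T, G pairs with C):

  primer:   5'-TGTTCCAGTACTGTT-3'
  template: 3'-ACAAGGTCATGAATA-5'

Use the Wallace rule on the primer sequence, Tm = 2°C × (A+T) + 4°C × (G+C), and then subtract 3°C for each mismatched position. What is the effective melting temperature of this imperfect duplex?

Primer base counts: A=2, T=7, G=3, C=3 → A+T=9, G+C=6
Perfect-match Tm = 2(9) + 4(6) = 18 + 24 = 42°C
Mismatches (positions where the bases are not complementary): 2 (at positions 13, 14)
Effective Tm = 42 − 2×3 = 42 − 6 = 36°C

36°C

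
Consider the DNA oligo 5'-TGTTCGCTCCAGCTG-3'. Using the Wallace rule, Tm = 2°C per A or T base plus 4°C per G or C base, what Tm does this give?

Counting bases: A=1, T=5, G=4, C=5
AT pairs contribute 6, GC pairs contribute 9.
Tm = 2(6) + 4(9) = 12 + 36 = 48°C

48°C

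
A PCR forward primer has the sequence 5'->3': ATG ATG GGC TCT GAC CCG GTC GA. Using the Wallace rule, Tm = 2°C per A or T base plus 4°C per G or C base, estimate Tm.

74°C

Scanning the sequence gives C=6, G=8, T=5, A=4.
So N_AT = 9 and N_GC = 14.
Tm = 2×9 + 4×14 = 74°C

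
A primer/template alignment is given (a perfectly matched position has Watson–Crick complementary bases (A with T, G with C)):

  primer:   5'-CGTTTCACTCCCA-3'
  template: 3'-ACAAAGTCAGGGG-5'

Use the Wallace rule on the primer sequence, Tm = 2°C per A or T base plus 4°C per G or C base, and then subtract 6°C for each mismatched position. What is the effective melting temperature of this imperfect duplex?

22°C

Primer base counts: A=2, T=4, G=1, C=6 → A+T=6, G+C=7
Perfect-match Tm = 2(6) + 4(7) = 12 + 28 = 40°C
Mismatches (positions where the bases are not complementary): 3 (at positions 1, 8, 13)
Effective Tm = 40 − 3×6 = 40 − 18 = 22°C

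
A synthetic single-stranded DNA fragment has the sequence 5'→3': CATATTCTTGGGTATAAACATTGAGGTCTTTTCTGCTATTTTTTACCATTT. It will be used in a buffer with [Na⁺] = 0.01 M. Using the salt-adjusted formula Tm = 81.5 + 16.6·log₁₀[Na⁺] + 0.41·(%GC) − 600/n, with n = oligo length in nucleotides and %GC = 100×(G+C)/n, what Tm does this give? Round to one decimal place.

48.6°C

Length n = 51. Scanning the sequence gives T=25, C=8, G=7, A=11.
G+C = 15, so %GC = 15/51 × 100 = 29.412%
Salt term: 16.6 × (-2) = -33.2
GC term: 0.41 × 29.412 = 12.059; length term: −600/51 = −11.765
Tm = 81.5 + (-33.2) + 12.059 − 11.765 = 48.594 → 48.6°C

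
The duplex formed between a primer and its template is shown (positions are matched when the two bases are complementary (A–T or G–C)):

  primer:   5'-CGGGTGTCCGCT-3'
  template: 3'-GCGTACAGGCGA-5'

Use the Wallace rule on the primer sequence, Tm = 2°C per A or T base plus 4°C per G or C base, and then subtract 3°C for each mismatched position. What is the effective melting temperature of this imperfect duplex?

Primer base counts: A=0, T=3, G=5, C=4 → A+T=3, G+C=9
Perfect-match Tm = 2(3) + 4(9) = 6 + 36 = 42°C
Mismatches (positions where the bases are not complementary): 2 (at positions 3, 4)
Effective Tm = 42 − 2×3 = 42 − 6 = 36°C

36°C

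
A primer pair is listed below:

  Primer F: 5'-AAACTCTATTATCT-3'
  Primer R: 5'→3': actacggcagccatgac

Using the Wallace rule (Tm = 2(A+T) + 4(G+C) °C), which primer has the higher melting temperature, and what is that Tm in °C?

Primer F: A+T=11, G+C=3 → Tm = 2(11)+4(3) = 34°C
Primer R: A+T=7, G+C=10 → Tm = 2(7)+4(10) = 54°C
34°C vs 54°C → primer R is higher.

Primer R, 54°C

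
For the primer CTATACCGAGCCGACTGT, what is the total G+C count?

Base counts: C=6, G=4, T=4, A=4
Total G or C: 4 + 6 = 10

10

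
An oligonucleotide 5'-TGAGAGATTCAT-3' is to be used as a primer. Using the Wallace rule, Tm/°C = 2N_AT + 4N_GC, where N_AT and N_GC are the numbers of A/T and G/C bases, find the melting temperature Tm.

Counting bases: C=1, G=3, A=4, T=4
A+T = 8, G+C = 4
Tm = 4·4 + 2·8 = 16 + 16 = 32°C

32°C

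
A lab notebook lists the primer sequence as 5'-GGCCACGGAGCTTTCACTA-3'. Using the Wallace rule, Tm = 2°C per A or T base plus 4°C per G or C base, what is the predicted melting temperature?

Base counts: G=5, C=6, T=4, A=4
A+T = 8, G+C = 11
Tm = 2×8 + 4×11 = 60°C

60°C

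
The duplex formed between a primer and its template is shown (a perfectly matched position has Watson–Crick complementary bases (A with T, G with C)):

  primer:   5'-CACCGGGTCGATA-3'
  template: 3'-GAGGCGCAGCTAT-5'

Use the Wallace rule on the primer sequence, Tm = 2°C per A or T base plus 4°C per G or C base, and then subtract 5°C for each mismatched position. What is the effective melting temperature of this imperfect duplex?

32°C

Primer base counts: A=3, T=2, G=4, C=4 → A+T=5, G+C=8
Perfect-match Tm = 2(5) + 4(8) = 10 + 32 = 42°C
Mismatches (positions where the bases are not complementary): 2 (at positions 2, 6)
Effective Tm = 42 − 2×5 = 42 − 10 = 32°C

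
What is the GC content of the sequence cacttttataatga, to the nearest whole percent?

Scanning the sequence gives C=2, T=6, G=1, A=5.
G+C = 1 + 2 = 3 out of 14 bases
%GC = 3/14 × 100 = 21.43% ≈ 21%

21%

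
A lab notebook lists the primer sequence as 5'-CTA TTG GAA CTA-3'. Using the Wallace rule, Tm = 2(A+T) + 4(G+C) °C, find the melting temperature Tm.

32°C

Base counts: G=2, T=4, C=2, A=4
A+T = 8, G+C = 4
Tm = 4·4 + 2·8 = 16 + 16 = 32°C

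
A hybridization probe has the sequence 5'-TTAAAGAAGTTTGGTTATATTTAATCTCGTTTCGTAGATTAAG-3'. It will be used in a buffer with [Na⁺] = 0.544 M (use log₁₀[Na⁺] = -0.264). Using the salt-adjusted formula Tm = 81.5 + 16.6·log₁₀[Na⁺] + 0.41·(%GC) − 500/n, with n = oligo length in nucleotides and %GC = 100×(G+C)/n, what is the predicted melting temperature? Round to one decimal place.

76.0°C

Length n = 43. Counting bases: C=3, T=19, G=8, A=13
G+C = 11, so %GC = 11/43 × 100 = 25.581%
Salt term: 16.6 × (-0.264) = -4.382
GC term: 0.41 × 25.581 = 10.488; length term: −500/43 = −11.628
Tm = 81.5 + (-4.382) + 10.488 − 11.628 = 75.978 → 76.0°C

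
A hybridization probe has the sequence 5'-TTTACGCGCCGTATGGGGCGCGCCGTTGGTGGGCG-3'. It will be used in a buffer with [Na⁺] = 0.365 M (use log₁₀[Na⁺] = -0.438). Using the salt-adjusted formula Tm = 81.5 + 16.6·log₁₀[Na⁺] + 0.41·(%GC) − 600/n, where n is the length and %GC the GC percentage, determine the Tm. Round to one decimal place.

86.4°C

Length n = 35. Counting bases: A=2, G=16, C=9, T=8
G+C = 25, so %GC = 25/35 × 100 = 71.429%
Salt term: 16.6 × (-0.438) = -7.271
GC term: 0.41 × 71.429 = 29.286; length term: −600/35 = −17.143
Tm = 81.5 + (-7.271) + 29.286 − 17.143 = 86.372 → 86.4°C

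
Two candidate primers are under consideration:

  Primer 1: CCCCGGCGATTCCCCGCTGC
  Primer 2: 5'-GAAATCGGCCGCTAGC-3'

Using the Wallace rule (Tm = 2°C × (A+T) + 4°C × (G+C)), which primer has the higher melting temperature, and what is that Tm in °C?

Primer 1, 72°C

Primer 1: A+T=4, G+C=16 → Tm = 2(4)+4(16) = 72°C
Primer 2: A+T=6, G+C=10 → Tm = 2(6)+4(10) = 52°C
72°C vs 52°C → primer 1 is higher.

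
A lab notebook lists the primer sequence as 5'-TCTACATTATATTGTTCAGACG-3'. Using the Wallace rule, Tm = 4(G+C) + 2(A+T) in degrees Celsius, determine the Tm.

Counting bases: G=3, C=4, A=6, T=9
So N_AT = 15 and N_GC = 7.
Tm = 4·7 + 2·15 = 28 + 30 = 58°C

58°C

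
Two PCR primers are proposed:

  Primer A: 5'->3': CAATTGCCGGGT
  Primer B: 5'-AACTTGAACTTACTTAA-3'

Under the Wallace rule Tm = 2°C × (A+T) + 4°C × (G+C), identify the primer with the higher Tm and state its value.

Primer A: A+T=5, G+C=7 → Tm = 2(5)+4(7) = 38°C
Primer B: A+T=13, G+C=4 → Tm = 2(13)+4(4) = 42°C
38°C vs 42°C → primer B is higher.

Primer B, 42°C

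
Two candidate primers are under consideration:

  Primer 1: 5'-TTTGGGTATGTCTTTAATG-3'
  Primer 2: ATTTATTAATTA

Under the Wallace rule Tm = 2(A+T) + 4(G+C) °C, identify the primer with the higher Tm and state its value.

Primer 1, 50°C

Primer 1: A+T=13, G+C=6 → Tm = 2(13)+4(6) = 50°C
Primer 2: A+T=12, G+C=0 → Tm = 2(12)+4(0) = 24°C
50°C vs 24°C → primer 1 is higher.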